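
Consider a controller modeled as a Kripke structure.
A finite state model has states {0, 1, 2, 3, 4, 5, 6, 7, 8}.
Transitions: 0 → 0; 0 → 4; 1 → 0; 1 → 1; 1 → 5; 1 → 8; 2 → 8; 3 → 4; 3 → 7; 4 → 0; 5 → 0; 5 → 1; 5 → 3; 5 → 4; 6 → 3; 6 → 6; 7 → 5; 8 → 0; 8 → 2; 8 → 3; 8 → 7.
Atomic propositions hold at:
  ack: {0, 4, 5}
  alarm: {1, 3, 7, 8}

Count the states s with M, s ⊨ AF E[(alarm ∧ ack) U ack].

5

Sat(alarm ∧ ack) = ∅
E[(alarm ∧ ack) U ack]: least fixpoint, start Z0 = Sat(ack) = {0, 4, 5}, add states in Sat(alarm ∧ ack) with some successor in Z. Already a fixed point.
Sat(E[(alarm ∧ ack) U ack]) = {0, 4, 5}
AF E[(alarm ∧ ack) U ack]: least fixpoint, start Z0 = {0, 4, 5}, add states with every successor in Z. Z1 = {0, 4, 5, 7}; Z2 = {0, 3, 4, 5, 7}; fixed.
Sat(AF E[(alarm ∧ ack) U ack]) = {0, 3, 4, 5, 7}
|Sat(AF E[(alarm ∧ ack) U ack])| = |{0, 3, 4, 5, 7}| = 5.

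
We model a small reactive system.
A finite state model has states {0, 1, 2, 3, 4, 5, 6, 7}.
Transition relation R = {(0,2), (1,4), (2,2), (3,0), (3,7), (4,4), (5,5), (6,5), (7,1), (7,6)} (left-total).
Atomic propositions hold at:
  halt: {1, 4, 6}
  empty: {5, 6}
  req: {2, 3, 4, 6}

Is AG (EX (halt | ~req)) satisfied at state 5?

Yes

Sat(~req) = {0, 1, 5, 7}
Sat(halt | ~req) = {0, 1, 4, 5, 6, 7}
Sat(EX (halt | ~req)) = {s : some successor in {0, 1, 4, 5, 6, 7}} = {1, 3, 4, 5, 6, 7}
AG (EX (halt | ~req)): greatest fixpoint, start Z0 = {1, 3, 4, 5, 6, 7}, keep only states in Sat with every successor in Z. Z1 = {1, 4, 5, 6, 7}; fixed.
Sat(AG (EX (halt | ~req))) = {1, 4, 5, 6, 7}
5 ∈ Sat(AG (EX (halt | ~req))) = {1, 4, 5, 6, 7}, so the formula holds at 5.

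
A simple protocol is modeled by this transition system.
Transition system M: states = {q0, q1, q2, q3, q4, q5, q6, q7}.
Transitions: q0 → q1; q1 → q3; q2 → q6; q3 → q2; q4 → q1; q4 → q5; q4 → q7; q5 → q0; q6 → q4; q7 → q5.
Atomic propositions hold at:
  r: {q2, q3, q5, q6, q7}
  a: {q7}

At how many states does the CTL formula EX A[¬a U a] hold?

Sat(¬a) = {q0, q1, q2, q3, q4, q5, q6}
A[¬a U a]: least fixpoint, start Z0 = Sat(a) = {q7}, add states in Sat(¬a) with every successor in Z. Already a fixed point.
Sat(A[¬a U a]) = {q7}
Sat(EX A[¬a U a]) = {s : some successor in {q7}} = {q4}
|Sat(EX A[¬a U a])| = |{q4}| = 1.

1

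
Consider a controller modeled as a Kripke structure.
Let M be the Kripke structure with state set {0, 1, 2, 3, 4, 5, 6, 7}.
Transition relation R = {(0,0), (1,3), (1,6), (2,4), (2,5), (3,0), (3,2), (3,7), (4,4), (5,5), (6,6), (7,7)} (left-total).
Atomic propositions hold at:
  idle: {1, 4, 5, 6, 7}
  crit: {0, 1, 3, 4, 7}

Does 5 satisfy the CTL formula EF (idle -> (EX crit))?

No

Sat(EX crit) = {s : some successor in {0, 1, 3, 4, 7}} = {0, 1, 2, 3, 4, 7}
Sat(idle -> (EX crit)) = {0, 1, 2, 3, 4, 7}
EF (idle -> (EX crit)): least fixpoint, start Z0 = {0, 1, 2, 3, 4, 7}, add states with some successor in Z. Already a fixed point.
Sat(EF (idle -> (EX crit))) = {0, 1, 2, 3, 4, 7}
5 ∉ Sat(EF (idle -> (EX crit))) = {0, 1, 2, 3, 4, 7}, so the formula does not hold at 5.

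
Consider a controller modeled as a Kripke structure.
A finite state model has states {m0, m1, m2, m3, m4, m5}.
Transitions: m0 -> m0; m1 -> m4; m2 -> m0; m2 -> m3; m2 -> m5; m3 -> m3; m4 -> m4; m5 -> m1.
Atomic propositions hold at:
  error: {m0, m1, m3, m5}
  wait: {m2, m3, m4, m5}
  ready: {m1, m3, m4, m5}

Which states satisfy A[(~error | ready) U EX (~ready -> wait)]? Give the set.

Sat(~error) = {m2, m4}
Sat(~error | ready) = {m1, m2, m3, m4, m5}
Sat(~ready) = {m0, m2}
Sat(~ready -> wait) = {m1, m2, m3, m4, m5}
Sat(EX (~ready -> wait)) = {s : some successor in {m1, m2, m3, m4, m5}} = {m1, m2, m3, m4, m5}
A[(~error | ready) U EX (~ready -> wait)]: least fixpoint, start Z0 = Sat(EX (~ready -> wait)) = {m1, m2, m3, m4, m5}, add states in Sat(~error | ready) with every successor in Z. Already a fixed point.
Sat(A[(~error | ready) U EX (~ready -> wait)]) = {m1, m2, m3, m4, m5}

{m1, m2, m3, m4, m5}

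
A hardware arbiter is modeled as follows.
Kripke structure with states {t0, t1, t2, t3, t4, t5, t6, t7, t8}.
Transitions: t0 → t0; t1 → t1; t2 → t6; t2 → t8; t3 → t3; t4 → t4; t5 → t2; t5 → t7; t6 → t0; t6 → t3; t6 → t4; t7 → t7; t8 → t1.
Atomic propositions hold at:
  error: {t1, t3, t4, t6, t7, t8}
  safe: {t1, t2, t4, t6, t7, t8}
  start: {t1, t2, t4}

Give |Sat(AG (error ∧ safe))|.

4

Sat(error ∧ safe) = {t1, t4, t6, t7, t8}
AG (error ∧ safe): greatest fixpoint, start Z0 = {t1, t4, t6, t7, t8}, keep only states in Sat with every successor in Z. Z1 = {t1, t4, t7, t8}; fixed.
Sat(AG (error ∧ safe)) = {t1, t4, t7, t8}
|Sat(AG (error ∧ safe))| = |{t1, t4, t7, t8}| = 4.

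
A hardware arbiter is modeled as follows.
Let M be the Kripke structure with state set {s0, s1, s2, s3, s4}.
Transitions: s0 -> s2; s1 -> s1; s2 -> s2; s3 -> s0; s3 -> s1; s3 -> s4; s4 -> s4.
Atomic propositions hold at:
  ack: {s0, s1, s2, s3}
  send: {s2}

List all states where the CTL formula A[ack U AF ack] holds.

{s0, s1, s2, s3}

AF ack: least fixpoint, start Z0 = {s0, s1, s2, s3}, add states with every successor in Z. Already a fixed point.
Sat(AF ack) = {s0, s1, s2, s3}
A[ack U AF ack]: least fixpoint, start Z0 = Sat(AF ack) = {s0, s1, s2, s3}, add states in Sat(ack) with every successor in Z. Already a fixed point.
Sat(A[ack U AF ack]) = {s0, s1, s2, s3}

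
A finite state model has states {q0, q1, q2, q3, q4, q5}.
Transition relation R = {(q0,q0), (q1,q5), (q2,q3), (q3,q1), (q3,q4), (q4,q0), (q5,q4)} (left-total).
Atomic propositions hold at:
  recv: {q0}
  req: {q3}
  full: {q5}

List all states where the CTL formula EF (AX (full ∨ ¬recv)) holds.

{q1, q2, q3, q5}

Sat(¬recv) = {q1, q2, q3, q4, q5}
Sat(full ∨ ¬recv) = {q1, q2, q3, q4, q5}
Sat(AX (full ∨ ¬recv)) = {s : every successor in {q1, q2, q3, q4, q5}} = {q1, q2, q3, q5}
EF (AX (full ∨ ¬recv)): least fixpoint, start Z0 = {q1, q2, q3, q5}, add states with some successor in Z. Already a fixed point.
Sat(EF (AX (full ∨ ¬recv))) = {q1, q2, q3, q5}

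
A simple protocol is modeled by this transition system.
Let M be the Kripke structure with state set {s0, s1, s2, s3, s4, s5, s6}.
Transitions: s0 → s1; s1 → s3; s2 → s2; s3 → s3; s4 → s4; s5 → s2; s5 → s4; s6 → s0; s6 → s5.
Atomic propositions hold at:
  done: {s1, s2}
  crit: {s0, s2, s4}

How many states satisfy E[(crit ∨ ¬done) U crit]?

Sat(¬done) = {s0, s3, s4, s5, s6}
Sat(crit ∨ ¬done) = {s0, s2, s3, s4, s5, s6}
E[(crit ∨ ¬done) U crit]: least fixpoint, start Z0 = Sat(crit) = {s0, s2, s4}, add states in Sat(crit ∨ ¬done) with some successor in Z. Z1 = {s0, s2, s4, s5, s6}; fixed.
Sat(E[(crit ∨ ¬done) U crit]) = {s0, s2, s4, s5, s6}
|Sat(E[(crit ∨ ¬done) U crit])| = |{s0, s2, s4, s5, s6}| = 5.

5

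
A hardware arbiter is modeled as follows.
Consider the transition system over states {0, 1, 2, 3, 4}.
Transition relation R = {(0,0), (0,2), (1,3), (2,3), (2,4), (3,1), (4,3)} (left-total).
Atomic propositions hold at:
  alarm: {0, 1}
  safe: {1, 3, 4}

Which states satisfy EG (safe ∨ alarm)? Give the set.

{0, 1, 3, 4}

Sat(safe ∨ alarm) = {0, 1, 3, 4}
EG (safe ∨ alarm): greatest fixpoint, start Z0 = {0, 1, 3, 4}, keep only states in Sat with some successor in Z. Already a fixed point.
Sat(EG (safe ∨ alarm)) = {0, 1, 3, 4}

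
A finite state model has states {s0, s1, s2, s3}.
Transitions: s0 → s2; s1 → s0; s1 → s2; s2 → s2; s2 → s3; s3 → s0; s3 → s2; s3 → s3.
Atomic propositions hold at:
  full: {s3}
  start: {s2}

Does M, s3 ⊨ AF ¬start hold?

Sat(¬start) = {s0, s1, s3}
AF ¬start: least fixpoint, start Z0 = {s0, s1, s3}, add states with every successor in Z. Already a fixed point.
Sat(AF ¬start) = {s0, s1, s3}
s3 ∈ Sat(AF ¬start) = {s0, s1, s3}, so the formula holds at s3.

Yes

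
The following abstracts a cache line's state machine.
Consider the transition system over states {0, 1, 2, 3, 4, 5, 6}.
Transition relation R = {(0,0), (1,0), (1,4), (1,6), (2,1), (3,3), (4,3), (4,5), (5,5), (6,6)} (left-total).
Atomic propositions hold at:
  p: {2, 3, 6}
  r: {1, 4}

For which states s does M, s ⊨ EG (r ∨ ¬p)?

Sat(¬p) = {0, 1, 4, 5}
Sat(r ∨ ¬p) = {0, 1, 4, 5}
EG (r ∨ ¬p): greatest fixpoint, start Z0 = {0, 1, 4, 5}, keep only states in Sat with some successor in Z. Already a fixed point.
Sat(EG (r ∨ ¬p)) = {0, 1, 4, 5}

{0, 1, 4, 5}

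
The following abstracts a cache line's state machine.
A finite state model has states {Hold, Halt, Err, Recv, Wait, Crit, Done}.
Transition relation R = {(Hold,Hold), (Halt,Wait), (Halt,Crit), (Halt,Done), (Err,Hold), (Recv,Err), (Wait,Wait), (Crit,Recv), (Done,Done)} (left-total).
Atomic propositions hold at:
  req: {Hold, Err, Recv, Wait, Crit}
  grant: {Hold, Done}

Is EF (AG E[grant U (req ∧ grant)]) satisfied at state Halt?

Yes

Sat(req ∧ grant) = {Hold}
E[grant U (req ∧ grant)]: least fixpoint, start Z0 = Sat((req ∧ grant)) = {Hold}, add states in Sat(grant) with some successor in Z. Already a fixed point.
Sat(E[grant U (req ∧ grant)]) = {Hold}
AG E[grant U (req ∧ grant)]: greatest fixpoint, start Z0 = {Hold}, keep only states in Sat with every successor in Z. Already a fixed point.
Sat(AG E[grant U (req ∧ grant)]) = {Hold}
EF (AG E[grant U (req ∧ grant)]): least fixpoint, start Z0 = {Hold}, add states with some successor in Z. Z1 = {Hold, Err}; Z2 = {Hold, Err, Recv}; Z3 = {Hold, Err, Recv, Crit}; Z4 = {Hold, Halt, Err, Recv, Crit}; fixed.
Sat(EF (AG E[grant U (req ∧ grant)])) = {Hold, Halt, Err, Recv, Crit}
Halt ∈ Sat(EF (AG E[grant U (req ∧ grant)])) = {Hold, Halt, Err, Recv, Crit}, so the formula holds at Halt.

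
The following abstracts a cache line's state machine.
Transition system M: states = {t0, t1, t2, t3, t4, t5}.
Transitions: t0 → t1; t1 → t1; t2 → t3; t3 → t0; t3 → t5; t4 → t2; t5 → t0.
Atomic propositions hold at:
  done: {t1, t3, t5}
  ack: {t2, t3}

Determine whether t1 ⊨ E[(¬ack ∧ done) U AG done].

Sat(¬ack) = {t0, t1, t4, t5}
Sat(¬ack ∧ done) = {t1, t5}
AG done: greatest fixpoint, start Z0 = {t1, t3, t5}, keep only states in Sat with every successor in Z. Z1 = {t1}; fixed.
Sat(AG done) = {t1}
E[(¬ack ∧ done) U AG done]: least fixpoint, start Z0 = Sat(AG done) = {t1}, add states in Sat(¬ack ∧ done) with some successor in Z. Already a fixed point.
Sat(E[(¬ack ∧ done) U AG done]) = {t1}
t1 ∈ Sat(E[(¬ack ∧ done) U AG done]) = {t1}, so the formula holds at t1.

Yes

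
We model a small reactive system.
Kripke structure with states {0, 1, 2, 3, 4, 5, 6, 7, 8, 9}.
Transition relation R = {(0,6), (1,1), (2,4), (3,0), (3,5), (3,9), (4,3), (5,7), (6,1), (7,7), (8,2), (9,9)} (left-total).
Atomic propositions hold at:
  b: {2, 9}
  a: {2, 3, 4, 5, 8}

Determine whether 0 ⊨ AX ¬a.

Yes

Sat(¬a) = {0, 1, 6, 7, 9}
Sat(AX ¬a) = {s : every successor in {0, 1, 6, 7, 9}} = {0, 1, 5, 6, 7, 9}
0 ∈ Sat(AX ¬a) = {0, 1, 5, 6, 7, 9}, so the formula holds at 0.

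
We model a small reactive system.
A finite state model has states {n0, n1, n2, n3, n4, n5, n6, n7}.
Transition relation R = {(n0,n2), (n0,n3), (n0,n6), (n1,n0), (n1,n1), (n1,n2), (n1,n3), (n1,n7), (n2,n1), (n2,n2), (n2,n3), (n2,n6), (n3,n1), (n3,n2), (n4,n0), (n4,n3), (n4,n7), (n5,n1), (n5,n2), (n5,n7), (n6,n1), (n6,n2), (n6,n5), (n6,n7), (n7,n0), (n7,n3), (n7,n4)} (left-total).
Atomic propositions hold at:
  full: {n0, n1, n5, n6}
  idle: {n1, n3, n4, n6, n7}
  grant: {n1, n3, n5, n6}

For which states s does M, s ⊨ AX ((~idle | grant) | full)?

{n0, n2, n3}

Sat(~idle) = {n0, n2, n5}
Sat(~idle | grant) = {n0, n1, n2, n3, n5, n6}
Sat((~idle | grant) | full) = {n0, n1, n2, n3, n5, n6}
Sat(AX ((~idle | grant) | full)) = {s : every successor in {n0, n1, n2, n3, n5, n6}} = {n0, n2, n3}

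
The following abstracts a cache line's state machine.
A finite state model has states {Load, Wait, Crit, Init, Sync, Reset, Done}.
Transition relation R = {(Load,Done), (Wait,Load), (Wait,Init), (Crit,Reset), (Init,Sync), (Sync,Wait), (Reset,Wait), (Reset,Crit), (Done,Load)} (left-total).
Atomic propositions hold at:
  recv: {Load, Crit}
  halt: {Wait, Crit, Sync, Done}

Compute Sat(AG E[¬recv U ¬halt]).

Sat(¬recv) = {Wait, Init, Sync, Reset, Done}
Sat(¬halt) = {Load, Init, Reset}
E[¬recv U ¬halt]: least fixpoint, start Z0 = Sat(¬halt) = {Load, Init, Reset}, add states in Sat(¬recv) with some successor in Z. Z1 = {Load, Wait, Init, Reset, Done}; Z2 = {Load, Wait, Init, Sync, Reset, Done}; fixed.
Sat(E[¬recv U ¬halt]) = {Load, Wait, Init, Sync, Reset, Done}
AG E[¬recv U ¬halt]: greatest fixpoint, start Z0 = {Load, Wait, Init, Sync, Reset, Done}, keep only states in Sat with every successor in Z. Z1 = {Load, Wait, Init, Sync, Done}; fixed.
Sat(AG E[¬recv U ¬halt]) = {Load, Wait, Init, Sync, Done}

{Load, Wait, Init, Sync, Done}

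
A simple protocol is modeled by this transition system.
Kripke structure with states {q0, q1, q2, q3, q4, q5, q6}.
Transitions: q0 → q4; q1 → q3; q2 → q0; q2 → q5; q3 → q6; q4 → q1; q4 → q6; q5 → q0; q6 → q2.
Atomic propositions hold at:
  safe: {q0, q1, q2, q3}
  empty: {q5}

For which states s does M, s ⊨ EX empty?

Sat(EX empty) = {s : some successor in {q5}} = {q2}

{q2}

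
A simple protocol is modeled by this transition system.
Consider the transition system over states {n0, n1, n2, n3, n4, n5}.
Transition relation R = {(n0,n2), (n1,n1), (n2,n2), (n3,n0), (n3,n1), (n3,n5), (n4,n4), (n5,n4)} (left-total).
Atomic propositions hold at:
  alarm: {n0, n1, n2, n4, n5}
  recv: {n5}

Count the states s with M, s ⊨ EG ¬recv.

Sat(¬recv) = {n0, n1, n2, n3, n4}
EG ¬recv: greatest fixpoint, start Z0 = {n0, n1, n2, n3, n4}, keep only states in Sat with some successor in Z. Already a fixed point.
Sat(EG ¬recv) = {n0, n1, n2, n3, n4}
|Sat(EG ¬recv)| = |{n0, n1, n2, n3, n4}| = 5.

5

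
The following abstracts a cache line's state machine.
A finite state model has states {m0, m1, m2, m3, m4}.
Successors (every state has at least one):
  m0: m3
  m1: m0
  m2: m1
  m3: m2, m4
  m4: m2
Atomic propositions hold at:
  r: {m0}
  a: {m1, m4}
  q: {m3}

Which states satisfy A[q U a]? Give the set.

A[q U a]: least fixpoint, start Z0 = Sat(a) = {m1, m4}, add states in Sat(q) with every successor in Z. Already a fixed point.
Sat(A[q U a]) = {m1, m4}

{m1, m4}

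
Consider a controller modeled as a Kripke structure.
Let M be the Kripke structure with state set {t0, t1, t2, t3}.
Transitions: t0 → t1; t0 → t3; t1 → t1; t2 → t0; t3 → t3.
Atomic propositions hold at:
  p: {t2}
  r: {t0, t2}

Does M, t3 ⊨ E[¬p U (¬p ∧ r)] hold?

Sat(¬p) = {t0, t1, t3}
Sat(¬p ∧ r) = {t0}
E[¬p U (¬p ∧ r)]: least fixpoint, start Z0 = Sat((¬p ∧ r)) = {t0}, add states in Sat(¬p) with some successor in Z. Already a fixed point.
Sat(E[¬p U (¬p ∧ r)]) = {t0}
t3 ∉ Sat(E[¬p U (¬p ∧ r)]) = {t0}, so the formula does not hold at t3.

No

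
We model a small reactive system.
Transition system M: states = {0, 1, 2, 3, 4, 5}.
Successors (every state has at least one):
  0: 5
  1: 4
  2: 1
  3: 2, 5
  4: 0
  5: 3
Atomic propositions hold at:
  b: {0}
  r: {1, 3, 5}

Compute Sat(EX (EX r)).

Sat(EX r) = {s : some successor in {1, 3, 5}} = {0, 2, 3, 5}
Sat(EX (EX r)) = {s : some successor in {0, 2, 3, 5}} = {0, 3, 4, 5}

{0, 3, 4, 5}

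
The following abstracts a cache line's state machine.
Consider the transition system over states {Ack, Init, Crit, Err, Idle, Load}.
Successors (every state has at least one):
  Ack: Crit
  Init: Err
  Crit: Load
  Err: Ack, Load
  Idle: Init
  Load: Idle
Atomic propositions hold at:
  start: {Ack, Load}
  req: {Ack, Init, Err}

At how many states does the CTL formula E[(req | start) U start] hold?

Sat(req | start) = {Ack, Init, Err, Load}
E[(req | start) U start]: least fixpoint, start Z0 = Sat(start) = {Ack, Load}, add states in Sat(req | start) with some successor in Z. Z1 = {Ack, Err, Load}; Z2 = {Ack, Init, Err, Load}; fixed.
Sat(E[(req | start) U start]) = {Ack, Init, Err, Load}
|Sat(E[(req | start) U start])| = |{Ack, Init, Err, Load}| = 4.

4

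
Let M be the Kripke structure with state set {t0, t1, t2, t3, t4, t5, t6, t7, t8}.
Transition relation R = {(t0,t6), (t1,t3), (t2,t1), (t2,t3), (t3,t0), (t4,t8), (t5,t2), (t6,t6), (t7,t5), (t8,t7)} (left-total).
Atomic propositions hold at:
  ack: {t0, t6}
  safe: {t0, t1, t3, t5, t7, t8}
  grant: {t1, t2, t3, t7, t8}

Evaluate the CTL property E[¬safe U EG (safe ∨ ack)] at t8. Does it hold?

No

Sat(¬safe) = {t2, t4, t6}
Sat(safe ∨ ack) = {t0, t1, t3, t5, t6, t7, t8}
EG (safe ∨ ack): greatest fixpoint, start Z0 = {t0, t1, t3, t5, t6, t7, t8}, keep only states in Sat with some successor in Z. Z1 = {t0, t1, t3, t6, t7, t8}; Z2 = {t0, t1, t3, t6, t8}; Z3 = {t0, t1, t3, t6}; fixed.
Sat(EG (safe ∨ ack)) = {t0, t1, t3, t6}
E[¬safe U EG (safe ∨ ack)]: least fixpoint, start Z0 = Sat(EG (safe ∨ ack)) = {t0, t1, t3, t6}, add states in Sat(¬safe) with some successor in Z. Z1 = {t0, t1, t2, t3, t6}; fixed.
Sat(E[¬safe U EG (safe ∨ ack)]) = {t0, t1, t2, t3, t6}
t8 ∉ Sat(E[¬safe U EG (safe ∨ ack)]) = {t0, t1, t2, t3, t6}, so the formula does not hold at t8.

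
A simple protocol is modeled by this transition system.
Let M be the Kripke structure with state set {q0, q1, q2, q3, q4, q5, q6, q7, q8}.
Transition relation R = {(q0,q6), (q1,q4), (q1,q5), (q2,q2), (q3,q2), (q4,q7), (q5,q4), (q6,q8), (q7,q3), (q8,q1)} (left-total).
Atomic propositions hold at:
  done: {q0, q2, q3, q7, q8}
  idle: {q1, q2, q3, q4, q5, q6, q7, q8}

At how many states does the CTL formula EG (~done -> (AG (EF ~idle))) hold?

3

Sat(~done) = {q1, q4, q5, q6}
Sat(~idle) = {q0}
EF ~idle: least fixpoint, start Z0 = {q0}, add states with some successor in Z. Already a fixed point.
Sat(EF ~idle) = {q0}
AG (EF ~idle): greatest fixpoint, start Z0 = {q0}, keep only states in Sat with every successor in Z. Z1 = ∅; fixed.
Sat(AG (EF ~idle)) = ∅
Sat(~done -> (AG (EF ~idle))) = {q0, q2, q3, q7, q8}
EG (~done -> (AG (EF ~idle))): greatest fixpoint, start Z0 = {q0, q2, q3, q7, q8}, keep only states in Sat with some successor in Z. Z1 = {q2, q3, q7}; fixed.
Sat(EG (~done -> (AG (EF ~idle)))) = {q2, q3, q7}
|Sat(EG (~done -> (AG (EF ~idle))))| = |{q2, q3, q7}| = 3.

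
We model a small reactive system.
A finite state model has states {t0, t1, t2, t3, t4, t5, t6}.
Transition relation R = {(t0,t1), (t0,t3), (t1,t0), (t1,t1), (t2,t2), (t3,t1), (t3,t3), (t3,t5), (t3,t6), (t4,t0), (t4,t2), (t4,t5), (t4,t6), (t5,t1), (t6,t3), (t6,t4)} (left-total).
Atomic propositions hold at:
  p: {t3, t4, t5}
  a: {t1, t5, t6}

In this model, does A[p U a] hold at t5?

Yes

A[p U a]: least fixpoint, start Z0 = Sat(a) = {t1, t5, t6}, add states in Sat(p) with every successor in Z. Already a fixed point.
Sat(A[p U a]) = {t1, t5, t6}
t5 ∈ Sat(A[p U a]) = {t1, t5, t6}, so the formula holds at t5.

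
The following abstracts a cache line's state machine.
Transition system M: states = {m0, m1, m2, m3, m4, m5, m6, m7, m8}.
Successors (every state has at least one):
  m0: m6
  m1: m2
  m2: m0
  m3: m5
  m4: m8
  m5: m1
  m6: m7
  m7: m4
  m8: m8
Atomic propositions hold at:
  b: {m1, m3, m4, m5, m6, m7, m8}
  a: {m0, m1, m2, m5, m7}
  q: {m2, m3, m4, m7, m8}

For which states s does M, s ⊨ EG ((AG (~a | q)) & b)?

{m4, m6, m7, m8}

Sat(~a) = {m3, m4, m6, m8}
Sat(~a | q) = {m2, m3, m4, m6, m7, m8}
AG (~a | q): greatest fixpoint, start Z0 = {m2, m3, m4, m6, m7, m8}, keep only states in Sat with every successor in Z. Z1 = {m4, m6, m7, m8}; fixed.
Sat(AG (~a | q)) = {m4, m6, m7, m8}
Sat((AG (~a | q)) & b) = {m4, m6, m7, m8}
EG ((AG (~a | q)) & b): greatest fixpoint, start Z0 = {m4, m6, m7, m8}, keep only states in Sat with some successor in Z. Already a fixed point.
Sat(EG ((AG (~a | q)) & b)) = {m4, m6, m7, m8}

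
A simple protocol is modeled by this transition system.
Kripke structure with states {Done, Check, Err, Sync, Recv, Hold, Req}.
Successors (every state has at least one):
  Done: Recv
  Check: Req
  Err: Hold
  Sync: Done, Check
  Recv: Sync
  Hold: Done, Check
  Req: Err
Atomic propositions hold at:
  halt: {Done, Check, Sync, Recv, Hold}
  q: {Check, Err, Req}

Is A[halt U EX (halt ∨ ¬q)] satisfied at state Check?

No

Sat(¬q) = {Done, Sync, Recv, Hold}
Sat(halt ∨ ¬q) = {Done, Check, Sync, Recv, Hold}
Sat(EX (halt ∨ ¬q)) = {s : some successor in {Done, Check, Sync, Recv, Hold}} = {Done, Err, Sync, Recv, Hold}
A[halt U EX (halt ∨ ¬q)]: least fixpoint, start Z0 = Sat(EX (halt ∨ ¬q)) = {Done, Err, Sync, Recv, Hold}, add states in Sat(halt) with every successor in Z. Already a fixed point.
Sat(A[halt U EX (halt ∨ ¬q)]) = {Done, Err, Sync, Recv, Hold}
Check ∉ Sat(A[halt U EX (halt ∨ ¬q)]) = {Done, Err, Sync, Recv, Hold}, so the formula does not hold at Check.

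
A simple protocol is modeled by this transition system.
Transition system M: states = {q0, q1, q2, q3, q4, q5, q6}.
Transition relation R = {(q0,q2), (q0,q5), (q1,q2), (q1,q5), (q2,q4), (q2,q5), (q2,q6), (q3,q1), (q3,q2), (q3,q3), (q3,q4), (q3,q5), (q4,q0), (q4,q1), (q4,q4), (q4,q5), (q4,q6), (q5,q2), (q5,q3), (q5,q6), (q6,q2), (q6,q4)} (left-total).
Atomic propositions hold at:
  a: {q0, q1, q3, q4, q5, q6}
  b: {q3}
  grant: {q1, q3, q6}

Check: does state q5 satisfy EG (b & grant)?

Sat(b & grant) = {q3}
EG (b & grant): greatest fixpoint, start Z0 = {q3}, keep only states in Sat with some successor in Z. Already a fixed point.
Sat(EG (b & grant)) = {q3}
q5 ∉ Sat(EG (b & grant)) = {q3}, so the formula does not hold at q5.

No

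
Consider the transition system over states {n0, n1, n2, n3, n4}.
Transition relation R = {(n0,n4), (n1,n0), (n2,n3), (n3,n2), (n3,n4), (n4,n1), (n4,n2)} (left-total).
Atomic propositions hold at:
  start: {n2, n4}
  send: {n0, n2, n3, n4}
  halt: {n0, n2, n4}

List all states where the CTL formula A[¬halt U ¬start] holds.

Sat(¬halt) = {n1, n3}
Sat(¬start) = {n0, n1, n3}
A[¬halt U ¬start]: least fixpoint, start Z0 = Sat(¬start) = {n0, n1, n3}, add states in Sat(¬halt) with every successor in Z. Already a fixed point.
Sat(A[¬halt U ¬start]) = {n0, n1, n3}

{n0, n1, n3}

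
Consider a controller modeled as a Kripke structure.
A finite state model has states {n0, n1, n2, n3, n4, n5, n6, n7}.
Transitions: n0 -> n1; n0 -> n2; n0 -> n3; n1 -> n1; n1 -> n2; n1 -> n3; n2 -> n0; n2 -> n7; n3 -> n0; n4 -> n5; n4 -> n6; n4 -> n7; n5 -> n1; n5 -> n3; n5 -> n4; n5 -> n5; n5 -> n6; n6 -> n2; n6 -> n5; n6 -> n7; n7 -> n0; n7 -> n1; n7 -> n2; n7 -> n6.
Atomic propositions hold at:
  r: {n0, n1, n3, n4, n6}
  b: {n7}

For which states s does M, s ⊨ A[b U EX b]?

Sat(EX b) = {s : some successor in {n7}} = {n2, n4, n6}
A[b U EX b]: least fixpoint, start Z0 = Sat(EX b) = {n2, n4, n6}, add states in Sat(b) with every successor in Z. Already a fixed point.
Sat(A[b U EX b]) = {n2, n4, n6}

{n2, n4, n6}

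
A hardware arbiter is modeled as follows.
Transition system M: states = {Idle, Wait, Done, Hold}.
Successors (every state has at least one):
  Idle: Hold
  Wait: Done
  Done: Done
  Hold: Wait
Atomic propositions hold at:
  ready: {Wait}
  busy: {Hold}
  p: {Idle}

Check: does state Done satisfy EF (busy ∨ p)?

Sat(busy ∨ p) = {Idle, Hold}
EF (busy ∨ p): least fixpoint, start Z0 = {Idle, Hold}, add states with some successor in Z. Already a fixed point.
Sat(EF (busy ∨ p)) = {Idle, Hold}
Done ∉ Sat(EF (busy ∨ p)) = {Idle, Hold}, so the formula does not hold at Done.

No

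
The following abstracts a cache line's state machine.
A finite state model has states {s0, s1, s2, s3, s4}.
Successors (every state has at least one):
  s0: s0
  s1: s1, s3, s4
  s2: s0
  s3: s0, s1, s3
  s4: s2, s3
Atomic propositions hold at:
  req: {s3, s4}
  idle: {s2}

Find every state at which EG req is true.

{s3, s4}

EG req: greatest fixpoint, start Z0 = {s3, s4}, keep only states in Sat with some successor in Z. Already a fixed point.
Sat(EG req) = {s3, s4}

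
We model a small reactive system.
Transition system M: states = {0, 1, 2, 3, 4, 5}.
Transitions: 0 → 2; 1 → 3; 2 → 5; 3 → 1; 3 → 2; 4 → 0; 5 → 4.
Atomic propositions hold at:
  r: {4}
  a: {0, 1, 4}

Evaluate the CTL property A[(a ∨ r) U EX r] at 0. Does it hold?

No

Sat(a ∨ r) = {0, 1, 4}
Sat(EX r) = {s : some successor in {4}} = {5}
A[(a ∨ r) U EX r]: least fixpoint, start Z0 = Sat(EX r) = {5}, add states in Sat(a ∨ r) with every successor in Z. Already a fixed point.
Sat(A[(a ∨ r) U EX r]) = {5}
0 ∉ Sat(A[(a ∨ r) U EX r]) = {5}, so the formula does not hold at 0.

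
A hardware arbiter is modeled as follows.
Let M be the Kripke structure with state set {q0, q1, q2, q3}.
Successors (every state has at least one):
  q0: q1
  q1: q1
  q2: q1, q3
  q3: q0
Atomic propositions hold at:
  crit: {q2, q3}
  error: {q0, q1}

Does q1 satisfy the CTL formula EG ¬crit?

Sat(¬crit) = {q0, q1}
EG ¬crit: greatest fixpoint, start Z0 = {q0, q1}, keep only states in Sat with some successor in Z. Already a fixed point.
Sat(EG ¬crit) = {q0, q1}
q1 ∈ Sat(EG ¬crit) = {q0, q1}, so the formula holds at q1.

Yes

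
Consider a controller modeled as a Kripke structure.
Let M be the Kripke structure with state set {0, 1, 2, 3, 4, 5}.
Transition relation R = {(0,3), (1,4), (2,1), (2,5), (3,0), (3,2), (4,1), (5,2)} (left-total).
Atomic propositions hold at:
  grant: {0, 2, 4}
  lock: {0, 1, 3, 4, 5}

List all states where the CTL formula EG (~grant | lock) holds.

{0, 1, 3, 4}

Sat(~grant) = {1, 3, 5}
Sat(~grant | lock) = {0, 1, 3, 4, 5}
EG (~grant | lock): greatest fixpoint, start Z0 = {0, 1, 3, 4, 5}, keep only states in Sat with some successor in Z. Z1 = {0, 1, 3, 4}; fixed.
Sat(EG (~grant | lock)) = {0, 1, 3, 4}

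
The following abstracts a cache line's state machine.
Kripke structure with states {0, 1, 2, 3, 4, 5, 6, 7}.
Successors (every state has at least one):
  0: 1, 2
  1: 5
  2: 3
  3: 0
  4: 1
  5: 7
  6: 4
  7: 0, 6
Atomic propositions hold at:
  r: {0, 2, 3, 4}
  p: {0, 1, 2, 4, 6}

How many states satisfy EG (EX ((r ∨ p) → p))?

7

Sat(r ∨ p) = {0, 1, 2, 3, 4, 6}
Sat((r ∨ p) → p) = {0, 1, 2, 4, 5, 6, 7}
Sat(EX ((r ∨ p) → p)) = {s : some successor in {0, 1, 2, 4, 5, 6, 7}} = {0, 1, 3, 4, 5, 6, 7}
EG (EX ((r ∨ p) → p)): greatest fixpoint, start Z0 = {0, 1, 3, 4, 5, 6, 7}, keep only states in Sat with some successor in Z. Already a fixed point.
Sat(EG (EX ((r ∨ p) → p))) = {0, 1, 3, 4, 5, 6, 7}
|Sat(EG (EX ((r ∨ p) → p)))| = |{0, 1, 3, 4, 5, 6, 7}| = 7.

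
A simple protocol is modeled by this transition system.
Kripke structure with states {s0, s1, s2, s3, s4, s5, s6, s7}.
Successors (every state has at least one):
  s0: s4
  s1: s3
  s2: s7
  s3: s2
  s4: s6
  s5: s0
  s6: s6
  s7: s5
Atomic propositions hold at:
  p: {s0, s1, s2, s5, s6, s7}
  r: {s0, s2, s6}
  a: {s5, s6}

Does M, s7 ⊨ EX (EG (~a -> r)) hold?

Sat(~a) = {s0, s1, s2, s3, s4, s7}
Sat(~a -> r) = {s0, s2, s5, s6}
EG (~a -> r): greatest fixpoint, start Z0 = {s0, s2, s5, s6}, keep only states in Sat with some successor in Z. Z1 = {s5, s6}; Z2 = {s6}; fixed.
Sat(EG (~a -> r)) = {s6}
Sat(EX (EG (~a -> r))) = {s : some successor in {s6}} = {s4, s6}
s7 ∉ Sat(EX (EG (~a -> r))) = {s4, s6}, so the formula does not hold at s7.

No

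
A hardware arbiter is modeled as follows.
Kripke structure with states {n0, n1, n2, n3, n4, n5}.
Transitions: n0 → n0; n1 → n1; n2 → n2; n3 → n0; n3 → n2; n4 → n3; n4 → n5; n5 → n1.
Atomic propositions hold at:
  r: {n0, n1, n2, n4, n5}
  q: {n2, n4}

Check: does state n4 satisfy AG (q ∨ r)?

No

Sat(q ∨ r) = {n0, n1, n2, n4, n5}
AG (q ∨ r): greatest fixpoint, start Z0 = {n0, n1, n2, n4, n5}, keep only states in Sat with every successor in Z. Z1 = {n0, n1, n2, n5}; fixed.
Sat(AG (q ∨ r)) = {n0, n1, n2, n5}
n4 ∉ Sat(AG (q ∨ r)) = {n0, n1, n2, n5}, so the formula does not hold at n4.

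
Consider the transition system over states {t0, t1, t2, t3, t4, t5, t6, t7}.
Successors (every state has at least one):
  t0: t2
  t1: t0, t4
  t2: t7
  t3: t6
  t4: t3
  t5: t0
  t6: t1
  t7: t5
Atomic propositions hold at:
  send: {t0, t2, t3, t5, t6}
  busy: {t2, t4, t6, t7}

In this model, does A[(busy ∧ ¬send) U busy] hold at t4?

Sat(¬send) = {t1, t4, t7}
Sat(busy ∧ ¬send) = {t4, t7}
A[(busy ∧ ¬send) U busy]: least fixpoint, start Z0 = Sat(busy) = {t2, t4, t6, t7}, add states in Sat(busy ∧ ¬send) with every successor in Z. Already a fixed point.
Sat(A[(busy ∧ ¬send) U busy]) = {t2, t4, t6, t7}
t4 ∈ Sat(A[(busy ∧ ¬send) U busy]) = {t2, t4, t6, t7}, so the formula holds at t4.

Yes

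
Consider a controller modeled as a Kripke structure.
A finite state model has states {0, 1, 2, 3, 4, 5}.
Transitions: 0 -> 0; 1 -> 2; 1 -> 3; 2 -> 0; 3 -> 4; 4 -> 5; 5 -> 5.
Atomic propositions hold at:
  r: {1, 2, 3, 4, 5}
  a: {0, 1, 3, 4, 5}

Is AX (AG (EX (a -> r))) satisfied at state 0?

No

Sat(a -> r) = {1, 2, 3, 4, 5}
Sat(EX (a -> r)) = {s : some successor in {1, 2, 3, 4, 5}} = {1, 3, 4, 5}
AG (EX (a -> r)): greatest fixpoint, start Z0 = {1, 3, 4, 5}, keep only states in Sat with every successor in Z. Z1 = {3, 4, 5}; fixed.
Sat(AG (EX (a -> r))) = {3, 4, 5}
Sat(AX (AG (EX (a -> r)))) = {s : every successor in {3, 4, 5}} = {3, 4, 5}
0 ∉ Sat(AX (AG (EX (a -> r)))) = {3, 4, 5}, so the formula does not hold at 0.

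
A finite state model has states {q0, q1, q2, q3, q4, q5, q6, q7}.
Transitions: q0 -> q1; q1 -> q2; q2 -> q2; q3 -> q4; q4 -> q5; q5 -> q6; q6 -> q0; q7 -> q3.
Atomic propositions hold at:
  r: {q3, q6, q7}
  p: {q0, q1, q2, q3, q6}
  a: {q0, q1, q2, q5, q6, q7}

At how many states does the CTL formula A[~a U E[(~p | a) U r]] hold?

Sat(~a) = {q3, q4}
Sat(~p) = {q4, q5, q7}
Sat(~p | a) = {q0, q1, q2, q4, q5, q6, q7}
E[(~p | a) U r]: least fixpoint, start Z0 = Sat(r) = {q3, q6, q7}, add states in Sat(~p | a) with some successor in Z. Z1 = {q3, q5, q6, q7}; Z2 = {q3, q4, q5, q6, q7}; fixed.
Sat(E[(~p | a) U r]) = {q3, q4, q5, q6, q7}
A[~a U E[(~p | a) U r]]: least fixpoint, start Z0 = Sat(E[(~p | a) U r]) = {q3, q4, q5, q6, q7}, add states in Sat(~a) with every successor in Z. Already a fixed point.
Sat(A[~a U E[(~p | a) U r]]) = {q3, q4, q5, q6, q7}
|Sat(A[~a U E[(~p | a) U r]])| = |{q3, q4, q5, q6, q7}| = 5.

5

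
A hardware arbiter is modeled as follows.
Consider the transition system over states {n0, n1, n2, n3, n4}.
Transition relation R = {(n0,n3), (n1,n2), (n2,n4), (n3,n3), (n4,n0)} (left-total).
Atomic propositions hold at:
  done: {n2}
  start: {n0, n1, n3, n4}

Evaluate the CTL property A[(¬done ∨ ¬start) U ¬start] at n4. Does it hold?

No

Sat(¬done) = {n0, n1, n3, n4}
Sat(¬start) = {n2}
Sat(¬done ∨ ¬start) = {n0, n1, n2, n3, n4}
A[(¬done ∨ ¬start) U ¬start]: least fixpoint, start Z0 = Sat(¬start) = {n2}, add states in Sat(¬done ∨ ¬start) with every successor in Z. Z1 = {n1, n2}; fixed.
Sat(A[(¬done ∨ ¬start) U ¬start]) = {n1, n2}
n4 ∉ Sat(A[(¬done ∨ ¬start) U ¬start]) = {n1, n2}, so the formula does not hold at n4.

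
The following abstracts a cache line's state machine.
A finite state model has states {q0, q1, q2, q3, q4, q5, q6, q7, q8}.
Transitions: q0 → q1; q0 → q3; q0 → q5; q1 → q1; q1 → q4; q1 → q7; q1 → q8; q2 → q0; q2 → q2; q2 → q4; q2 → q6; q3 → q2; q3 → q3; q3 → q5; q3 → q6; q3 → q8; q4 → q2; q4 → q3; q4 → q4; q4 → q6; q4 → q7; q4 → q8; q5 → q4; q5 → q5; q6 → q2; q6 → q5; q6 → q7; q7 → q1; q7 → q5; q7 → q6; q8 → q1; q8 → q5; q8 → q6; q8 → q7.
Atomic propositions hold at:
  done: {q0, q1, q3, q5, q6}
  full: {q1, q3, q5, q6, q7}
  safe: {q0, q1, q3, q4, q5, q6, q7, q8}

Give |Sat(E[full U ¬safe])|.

5

Sat(¬safe) = {q2}
E[full U ¬safe]: least fixpoint, start Z0 = Sat(¬safe) = {q2}, add states in Sat(full) with some successor in Z. Z1 = {q2, q3, q6}; Z2 = {q2, q3, q6, q7}; Z3 = {q1, q2, q3, q6, q7}; fixed.
Sat(E[full U ¬safe]) = {q1, q2, q3, q6, q7}
|Sat(E[full U ¬safe])| = |{q1, q2, q3, q6, q7}| = 5.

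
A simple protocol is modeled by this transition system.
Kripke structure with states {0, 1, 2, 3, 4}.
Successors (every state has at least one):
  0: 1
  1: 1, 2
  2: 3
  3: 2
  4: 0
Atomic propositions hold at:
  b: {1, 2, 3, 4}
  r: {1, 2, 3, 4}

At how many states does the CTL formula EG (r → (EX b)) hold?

Sat(EX b) = {s : some successor in {1, 2, 3, 4}} = {0, 1, 2, 3}
Sat(r → (EX b)) = {0, 1, 2, 3}
EG (r → (EX b)): greatest fixpoint, start Z0 = {0, 1, 2, 3}, keep only states in Sat with some successor in Z. Already a fixed point.
Sat(EG (r → (EX b))) = {0, 1, 2, 3}
|Sat(EG (r → (EX b)))| = |{0, 1, 2, 3}| = 4.

4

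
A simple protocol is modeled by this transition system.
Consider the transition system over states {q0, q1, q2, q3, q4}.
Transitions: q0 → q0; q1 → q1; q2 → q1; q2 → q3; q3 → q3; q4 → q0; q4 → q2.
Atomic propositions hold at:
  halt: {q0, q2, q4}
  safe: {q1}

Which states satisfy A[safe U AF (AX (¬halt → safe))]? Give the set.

Sat(¬halt) = {q1, q3}
Sat(¬halt → safe) = {q0, q1, q2, q4}
Sat(AX (¬halt → safe)) = {s : every successor in {q0, q1, q2, q4}} = {q0, q1, q4}
AF (AX (¬halt → safe)): least fixpoint, start Z0 = {q0, q1, q4}, add states with every successor in Z. Already a fixed point.
Sat(AF (AX (¬halt → safe))) = {q0, q1, q4}
A[safe U AF (AX (¬halt → safe))]: least fixpoint, start Z0 = Sat(AF (AX (¬halt → safe))) = {q0, q1, q4}, add states in Sat(safe) with every successor in Z. Already a fixed point.
Sat(A[safe U AF (AX (¬halt → safe))]) = {q0, q1, q4}

{q0, q1, q4}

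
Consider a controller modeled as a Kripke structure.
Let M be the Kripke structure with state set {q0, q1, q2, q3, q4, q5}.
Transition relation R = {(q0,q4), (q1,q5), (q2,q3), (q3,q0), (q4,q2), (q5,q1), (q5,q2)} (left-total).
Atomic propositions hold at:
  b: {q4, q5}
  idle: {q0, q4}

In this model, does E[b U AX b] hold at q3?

No

Sat(AX b) = {s : every successor in {q4, q5}} = {q0, q1}
E[b U AX b]: least fixpoint, start Z0 = Sat(AX b) = {q0, q1}, add states in Sat(b) with some successor in Z. Z1 = {q0, q1, q5}; fixed.
Sat(E[b U AX b]) = {q0, q1, q5}
q3 ∉ Sat(E[b U AX b]) = {q0, q1, q5}, so the formula does not hold at q3.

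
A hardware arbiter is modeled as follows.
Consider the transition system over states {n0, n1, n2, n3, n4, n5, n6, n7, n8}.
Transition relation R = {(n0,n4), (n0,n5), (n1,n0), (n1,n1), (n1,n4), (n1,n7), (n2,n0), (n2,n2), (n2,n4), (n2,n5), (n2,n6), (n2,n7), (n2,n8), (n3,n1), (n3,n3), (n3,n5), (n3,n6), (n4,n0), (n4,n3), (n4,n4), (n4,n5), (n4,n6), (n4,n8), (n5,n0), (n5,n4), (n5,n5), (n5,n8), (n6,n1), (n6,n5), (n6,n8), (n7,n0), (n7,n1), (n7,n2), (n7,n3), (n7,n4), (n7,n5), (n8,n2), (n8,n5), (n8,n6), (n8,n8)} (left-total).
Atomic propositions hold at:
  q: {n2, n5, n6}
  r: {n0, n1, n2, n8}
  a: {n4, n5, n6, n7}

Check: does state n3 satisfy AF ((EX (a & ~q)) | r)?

Sat(~q) = {n0, n1, n3, n4, n7, n8}
Sat(a & ~q) = {n4, n7}
Sat(EX (a & ~q)) = {s : some successor in {n4, n7}} = {n0, n1, n2, n4, n5, n7}
Sat((EX (a & ~q)) | r) = {n0, n1, n2, n4, n5, n7, n8}
AF ((EX (a & ~q)) | r): least fixpoint, start Z0 = {n0, n1, n2, n4, n5, n7, n8}, add states with every successor in Z. Z1 = {n0, n1, n2, n4, n5, n6, n7, n8}; fixed.
Sat(AF ((EX (a & ~q)) | r)) = {n0, n1, n2, n4, n5, n6, n7, n8}
n3 ∉ Sat(AF ((EX (a & ~q)) | r)) = {n0, n1, n2, n4, n5, n6, n7, n8}, so the formula does not hold at n3.

No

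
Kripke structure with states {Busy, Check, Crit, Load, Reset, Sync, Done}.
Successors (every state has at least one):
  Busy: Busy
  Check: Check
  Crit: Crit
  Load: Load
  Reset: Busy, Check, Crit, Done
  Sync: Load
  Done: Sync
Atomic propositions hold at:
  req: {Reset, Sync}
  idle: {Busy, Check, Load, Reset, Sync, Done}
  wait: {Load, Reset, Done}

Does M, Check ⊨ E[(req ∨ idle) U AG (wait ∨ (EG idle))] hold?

Sat(req ∨ idle) = {Busy, Check, Load, Reset, Sync, Done}
EG idle: greatest fixpoint, start Z0 = {Busy, Check, Load, Reset, Sync, Done}, keep only states in Sat with some successor in Z. Already a fixed point.
Sat(EG idle) = {Busy, Check, Load, Reset, Sync, Done}
Sat(wait ∨ (EG idle)) = {Busy, Check, Load, Reset, Sync, Done}
AG (wait ∨ (EG idle)): greatest fixpoint, start Z0 = {Busy, Check, Load, Reset, Sync, Done}, keep only states in Sat with every successor in Z. Z1 = {Busy, Check, Load, Sync, Done}; fixed.
Sat(AG (wait ∨ (EG idle))) = {Busy, Check, Load, Sync, Done}
E[(req ∨ idle) U AG (wait ∨ (EG idle))]: least fixpoint, start Z0 = Sat(AG (wait ∨ (EG idle))) = {Busy, Check, Load, Sync, Done}, add states in Sat(req ∨ idle) with some successor in Z. Z1 = {Busy, Check, Load, Reset, Sync, Done}; fixed.
Sat(E[(req ∨ idle) U AG (wait ∨ (EG idle))]) = {Busy, Check, Load, Reset, Sync, Done}
Check ∈ Sat(E[(req ∨ idle) U AG (wait ∨ (EG idle))]) = {Busy, Check, Load, Reset, Sync, Done}, so the formula holds at Check.

Yes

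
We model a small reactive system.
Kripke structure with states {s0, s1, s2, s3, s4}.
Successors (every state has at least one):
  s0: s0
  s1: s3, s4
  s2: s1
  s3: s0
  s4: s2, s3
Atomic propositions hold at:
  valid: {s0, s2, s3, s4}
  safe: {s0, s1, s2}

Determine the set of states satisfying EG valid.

{s0, s3, s4}

EG valid: greatest fixpoint, start Z0 = {s0, s2, s3, s4}, keep only states in Sat with some successor in Z. Z1 = {s0, s3, s4}; fixed.
Sat(EG valid) = {s0, s3, s4}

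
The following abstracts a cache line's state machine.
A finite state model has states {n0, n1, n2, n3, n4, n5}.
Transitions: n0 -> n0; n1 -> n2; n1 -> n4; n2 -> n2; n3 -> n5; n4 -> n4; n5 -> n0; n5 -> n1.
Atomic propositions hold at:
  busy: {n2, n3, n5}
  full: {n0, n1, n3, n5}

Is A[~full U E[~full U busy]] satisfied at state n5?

Yes

Sat(~full) = {n2, n4}
E[~full U busy]: least fixpoint, start Z0 = Sat(busy) = {n2, n3, n5}, add states in Sat(~full) with some successor in Z. Already a fixed point.
Sat(E[~full U busy]) = {n2, n3, n5}
A[~full U E[~full U busy]]: least fixpoint, start Z0 = Sat(E[~full U busy]) = {n2, n3, n5}, add states in Sat(~full) with every successor in Z. Already a fixed point.
Sat(A[~full U E[~full U busy]]) = {n2, n3, n5}
n5 ∈ Sat(A[~full U E[~full U busy]]) = {n2, n3, n5}, so the formula holds at n5.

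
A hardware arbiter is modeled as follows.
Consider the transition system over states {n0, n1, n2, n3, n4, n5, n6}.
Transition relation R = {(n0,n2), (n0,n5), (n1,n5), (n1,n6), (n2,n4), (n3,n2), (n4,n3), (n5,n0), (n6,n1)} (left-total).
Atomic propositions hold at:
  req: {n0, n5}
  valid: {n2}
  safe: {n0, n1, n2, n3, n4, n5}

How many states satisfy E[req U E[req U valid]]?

E[req U valid]: least fixpoint, start Z0 = Sat(valid) = {n2}, add states in Sat(req) with some successor in Z. Z1 = {n0, n2}; Z2 = {n0, n2, n5}; fixed.
Sat(E[req U valid]) = {n0, n2, n5}
E[req U E[req U valid]]: least fixpoint, start Z0 = Sat(E[req U valid]) = {n0, n2, n5}, add states in Sat(req) with some successor in Z. Already a fixed point.
Sat(E[req U E[req U valid]]) = {n0, n2, n5}
|Sat(E[req U E[req U valid]])| = |{n0, n2, n5}| = 3.

3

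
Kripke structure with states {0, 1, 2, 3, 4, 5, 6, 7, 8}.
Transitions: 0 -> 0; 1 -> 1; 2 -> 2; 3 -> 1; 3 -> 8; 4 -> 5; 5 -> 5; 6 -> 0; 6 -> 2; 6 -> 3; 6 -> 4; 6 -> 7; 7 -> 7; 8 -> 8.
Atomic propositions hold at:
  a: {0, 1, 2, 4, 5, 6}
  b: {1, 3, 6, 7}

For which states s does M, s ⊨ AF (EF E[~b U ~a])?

{3, 6, 7, 8}

Sat(~b) = {0, 2, 4, 5, 8}
Sat(~a) = {3, 7, 8}
E[~b U ~a]: least fixpoint, start Z0 = Sat(~a) = {3, 7, 8}, add states in Sat(~b) with some successor in Z. Already a fixed point.
Sat(E[~b U ~a]) = {3, 7, 8}
EF E[~b U ~a]: least fixpoint, start Z0 = {3, 7, 8}, add states with some successor in Z. Z1 = {3, 6, 7, 8}; fixed.
Sat(EF E[~b U ~a]) = {3, 6, 7, 8}
AF (EF E[~b U ~a]): least fixpoint, start Z0 = {3, 6, 7, 8}, add states with every successor in Z. Already a fixed point.
Sat(AF (EF E[~b U ~a])) = {3, 6, 7, 8}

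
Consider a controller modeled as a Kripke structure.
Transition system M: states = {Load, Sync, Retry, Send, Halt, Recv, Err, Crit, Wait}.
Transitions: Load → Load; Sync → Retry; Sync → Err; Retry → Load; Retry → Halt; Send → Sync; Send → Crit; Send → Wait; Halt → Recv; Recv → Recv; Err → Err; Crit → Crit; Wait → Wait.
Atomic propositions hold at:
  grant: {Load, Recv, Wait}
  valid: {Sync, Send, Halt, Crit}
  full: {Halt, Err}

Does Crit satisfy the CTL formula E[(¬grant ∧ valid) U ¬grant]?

Sat(¬grant) = {Sync, Retry, Send, Halt, Err, Crit}
Sat(¬grant ∧ valid) = {Sync, Send, Halt, Crit}
E[(¬grant ∧ valid) U ¬grant]: least fixpoint, start Z0 = Sat(¬grant) = {Sync, Retry, Send, Halt, Err, Crit}, add states in Sat(¬grant ∧ valid) with some successor in Z. Already a fixed point.
Sat(E[(¬grant ∧ valid) U ¬grant]) = {Sync, Retry, Send, Halt, Err, Crit}
Crit ∈ Sat(E[(¬grant ∧ valid) U ¬grant]) = {Sync, Retry, Send, Halt, Err, Crit}, so the formula holds at Crit.

Yes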